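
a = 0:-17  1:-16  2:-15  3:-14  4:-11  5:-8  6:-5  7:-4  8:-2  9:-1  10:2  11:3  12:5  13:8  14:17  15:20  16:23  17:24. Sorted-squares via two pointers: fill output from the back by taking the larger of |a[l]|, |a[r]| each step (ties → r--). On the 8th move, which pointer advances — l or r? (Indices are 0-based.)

l

l=0 r=17: |-17|<=|24| out[17]=576, r--
l=0 r=16: |-17|<=|23| out[16]=529, r--
l=0 r=15: |-17|<=|20| out[15]=400, r--
l=0 r=14: |-17|<=|17| out[14]=289, r--
l=0 r=13: |-17|>|8| out[13]=289, l++
l=1 r=13: |-16|>|8| out[12]=256, l++
l=2 r=13: |-15|>|8| out[11]=225, l++
l=3 r=13: |-14|>|8| out[10]=196, l++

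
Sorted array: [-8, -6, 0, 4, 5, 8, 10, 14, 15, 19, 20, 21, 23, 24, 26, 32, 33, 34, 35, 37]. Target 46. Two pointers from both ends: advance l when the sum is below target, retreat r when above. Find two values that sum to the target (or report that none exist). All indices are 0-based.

l=0 r=19: -8+37=29 <46, l++
l=1 r=19: -6+37=31 <46, l++
l=2 r=19: 0+37=37 <46, l++
l=3 r=19: 4+37=41 <46, l++
l=4 r=19: 5+37=42 <46, l++
l=5 r=19: 8+37=45 <46, l++
l=6 r=19: 10+37=47 >46, r--
l=6 r=18: 10+35=45 <46, l++
l=7 r=18: 14+35=49 >46, r--
l=7 r=17: 14+34=48 >46, r--
l=7 r=16: 14+33=47 >46, r--
l=7 r=15: 14+32=46, found

(14, 32)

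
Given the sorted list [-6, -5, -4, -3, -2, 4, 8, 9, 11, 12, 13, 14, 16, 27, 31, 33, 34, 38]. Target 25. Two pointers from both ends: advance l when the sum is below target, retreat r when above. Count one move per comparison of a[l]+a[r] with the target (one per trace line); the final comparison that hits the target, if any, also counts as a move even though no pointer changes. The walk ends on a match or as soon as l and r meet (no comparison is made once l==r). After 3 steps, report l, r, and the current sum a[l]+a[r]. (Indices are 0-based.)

[0,17] -6+38=32 >25 → r--
[0,16] -6+34=28 >25 → r--
[0,15] -6+33=27 >25 → r--

l=0, r=14, sum=25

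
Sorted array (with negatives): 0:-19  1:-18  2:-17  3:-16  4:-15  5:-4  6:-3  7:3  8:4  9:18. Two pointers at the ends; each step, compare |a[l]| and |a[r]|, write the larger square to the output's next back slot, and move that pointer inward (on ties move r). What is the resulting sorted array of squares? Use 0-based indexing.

[0,9] |-19|>|18| out[9]=361 → l++
[1,9] |-18|<=|18| out[8]=324 → r--
[1,8] |-18|>|4| out[7]=324 → l++
[2,8] |-17|>|4| out[6]=289 → l++
[3,8] |-16|>|4| out[5]=256 → l++
[4,8] |-15|>|4| out[4]=225 → l++
[5,8] |-4|<=|4| out[3]=16 → r--
[5,7] |-4|>|3| out[2]=16 → l++
[6,7] |-3|<=|3| out[1]=9 → r--
[6,6] |-3|<=|-3| out[0]=9 → r--

[9, 9, 16, 16, 225, 256, 289, 324, 324, 361]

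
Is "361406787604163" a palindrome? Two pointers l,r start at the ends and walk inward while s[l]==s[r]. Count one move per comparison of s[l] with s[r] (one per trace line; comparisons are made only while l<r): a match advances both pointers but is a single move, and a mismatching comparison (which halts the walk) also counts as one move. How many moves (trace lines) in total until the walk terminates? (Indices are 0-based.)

7 moves

[0,14] '3'=='3' → l++,r--
[1,13] '6'=='6' → l++,r--
[2,12] '1'=='1' → l++,r--
[3,11] '4'=='4' → l++,r--
[4,10] '0'=='0' → l++,r--
[5,9] '6'=='6' → l++,r--
[6,8] '7'=='7' → l++,r--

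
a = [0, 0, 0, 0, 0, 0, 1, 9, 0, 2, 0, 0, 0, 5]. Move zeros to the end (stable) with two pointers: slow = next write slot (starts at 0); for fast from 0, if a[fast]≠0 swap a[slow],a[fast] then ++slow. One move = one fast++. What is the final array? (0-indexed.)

[1, 9, 2, 5, 0, 0, 0, 0, 0, 0, 0, 0, 0, 0]

(s=0,f=0) a[fast]=0 → fast++
(s=0,f=1) a[fast]=0 → fast++
(s=0,f=2) a[fast]=0 → fast++
(s=0,f=3) a[fast]=0 → fast++
(s=0,f=4) a[fast]=0 → fast++
(s=0,f=5) a[fast]=0 → fast++
(s=0,f=6) a[fast]=1≠0 swap→a[0]=1 → slow++,fast++
(s=1,f=7) a[fast]=9≠0 swap→a[1]=9 → slow++,fast++
(s=2,f=8) a[fast]=0 → fast++
(s=2,f=9) a[fast]=2≠0 swap→a[2]=2 → slow++,fast++
(s=3,f=10) a[fast]=0 → fast++
(s=3,f=11) a[fast]=0 → fast++
(s=3,f=12) a[fast]=0 → fast++
(s=3,f=13) a[fast]=5≠0 swap→a[3]=5 → slow++,fast++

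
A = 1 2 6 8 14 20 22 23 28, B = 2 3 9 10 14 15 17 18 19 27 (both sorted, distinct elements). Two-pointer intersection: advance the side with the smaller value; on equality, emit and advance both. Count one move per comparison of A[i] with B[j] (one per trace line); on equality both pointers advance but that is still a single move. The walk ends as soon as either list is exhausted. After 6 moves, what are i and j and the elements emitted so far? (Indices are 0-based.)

i=4, j=3, emitted=[2]

i=0 j=0: 1<2, i++
i=1 j=0: 2==2 emit, i++,j++
i=2 j=1: 6>3, j++
i=2 j=2: 6<9, i++
i=3 j=2: 8<9, i++
i=4 j=2: 14>9, j++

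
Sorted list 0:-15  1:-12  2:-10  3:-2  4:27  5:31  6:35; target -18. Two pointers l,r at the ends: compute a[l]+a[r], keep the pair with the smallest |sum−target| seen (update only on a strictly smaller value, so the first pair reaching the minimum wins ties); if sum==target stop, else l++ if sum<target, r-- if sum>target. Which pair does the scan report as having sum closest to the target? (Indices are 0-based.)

pair (-15, -2) with sum -17 (|Δ|=1)

[0,6] -15+35=20 d=38 * → r--
[0,5] -15+31=16 d=34 * → r--
[0,4] -15+27=12 d=30 * → r--
[0,3] -15+-2=-17 d=1 * → r--
[0,2] -15+-10=-25 d=7 → l++
[1,2] -12+-10=-22 d=4 → l++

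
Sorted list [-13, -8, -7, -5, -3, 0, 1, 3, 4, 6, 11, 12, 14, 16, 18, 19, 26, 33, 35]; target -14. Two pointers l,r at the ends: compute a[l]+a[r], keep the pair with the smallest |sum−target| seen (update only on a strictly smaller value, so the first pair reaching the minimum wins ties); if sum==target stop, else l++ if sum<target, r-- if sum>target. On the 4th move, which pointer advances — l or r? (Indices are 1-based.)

l=1 r=19: -13+35=22 d=36 *, r--
l=1 r=18: -13+33=20 d=34 *, r--
l=1 r=17: -13+26=13 d=27 *, r--
l=1 r=16: -13+19=6 d=20 *, r--

r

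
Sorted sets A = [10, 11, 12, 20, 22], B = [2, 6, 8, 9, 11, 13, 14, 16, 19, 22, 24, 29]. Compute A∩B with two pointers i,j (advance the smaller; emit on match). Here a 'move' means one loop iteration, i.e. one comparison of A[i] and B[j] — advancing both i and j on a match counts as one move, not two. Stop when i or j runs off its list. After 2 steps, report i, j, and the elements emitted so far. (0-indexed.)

i=0 j=0: 10>2, j++
i=0 j=1: 10>6, j++

i=0, j=2, emitted=[]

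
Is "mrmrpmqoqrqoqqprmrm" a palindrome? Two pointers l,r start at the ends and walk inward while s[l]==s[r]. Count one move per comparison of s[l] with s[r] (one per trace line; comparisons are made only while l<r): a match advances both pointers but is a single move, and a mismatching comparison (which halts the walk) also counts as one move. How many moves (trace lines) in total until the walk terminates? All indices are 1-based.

[1,19] 'm'=='m' → l++,r--
[2,18] 'r'=='r' → l++,r--
[3,17] 'm'=='m' → l++,r--
[4,16] 'r'=='r' → l++,r--
[5,15] 'p'=='p' → l++,r--
[6,14] 'm'!='q' → stop

6 moves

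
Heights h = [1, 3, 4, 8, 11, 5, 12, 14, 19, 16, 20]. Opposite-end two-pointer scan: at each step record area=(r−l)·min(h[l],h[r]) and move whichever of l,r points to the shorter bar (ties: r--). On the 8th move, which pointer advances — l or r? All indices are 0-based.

l

[0,10] min(1,20)*10=10 best=10 * → l++
[1,10] min(3,20)*9=27 best=27 * → l++
[2,10] min(4,20)*8=32 best=32 * → l++
[3,10] min(8,20)*7=56 best=56 * → l++
[4,10] min(11,20)*6=66 best=66 * → l++
[5,10] min(5,20)*5=25 best=66 → l++
[6,10] min(12,20)*4=48 best=66 → l++
[7,10] min(14,20)*3=42 best=66 → l++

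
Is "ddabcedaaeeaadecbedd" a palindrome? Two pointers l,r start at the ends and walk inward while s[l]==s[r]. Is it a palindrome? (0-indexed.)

not a palindrome (mismatch at 2,17)

l=0 r=19: 'd'=='d', l++,r--
l=1 r=18: 'd'=='d', l++,r--
l=2 r=17: 'a'!='e', stop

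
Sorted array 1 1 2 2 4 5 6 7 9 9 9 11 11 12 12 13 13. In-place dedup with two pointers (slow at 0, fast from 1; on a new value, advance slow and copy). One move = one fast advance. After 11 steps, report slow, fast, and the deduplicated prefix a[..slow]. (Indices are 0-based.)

(s=0,f=1) a[fast]=1=a[slow] dup → fast++
(s=0,f=2) a[fast]=2≠a[slow]=1 write a[1]=2 → slow++,fast++
(s=1,f=3) a[fast]=2=a[slow] dup → fast++
(s=1,f=4) a[fast]=4≠a[slow]=2 write a[2]=4 → slow++,fast++
(s=2,f=5) a[fast]=5≠a[slow]=4 write a[3]=5 → slow++,fast++
(s=3,f=6) a[fast]=6≠a[slow]=5 write a[4]=6 → slow++,fast++
(s=4,f=7) a[fast]=7≠a[slow]=6 write a[5]=7 → slow++,fast++
(s=5,f=8) a[fast]=9≠a[slow]=7 write a[6]=9 → slow++,fast++
(s=6,f=9) a[fast]=9=a[slow] dup → fast++
(s=6,f=10) a[fast]=9=a[slow] dup → fast++
(s=6,f=11) a[fast]=11≠a[slow]=9 write a[7]=11 → slow++,fast++

slow=7, fast=12, prefix=[1, 2, 4, 5, 6, 7, 9, 11]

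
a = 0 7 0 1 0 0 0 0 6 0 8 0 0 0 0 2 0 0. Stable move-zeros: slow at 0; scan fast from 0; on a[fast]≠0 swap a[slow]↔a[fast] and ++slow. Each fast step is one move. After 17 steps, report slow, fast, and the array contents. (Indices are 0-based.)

slow=5, fast=17, a=[7, 1, 6, 8, 2, 0, 0, 0, 0, 0, 0, 0, 0, 0, 0, 0, 0, 0]

slow=0 fast=0: a[fast]=0, fast++
slow=0 fast=1: a[fast]=7≠0 swap→a[0]=7, slow++,fast++
slow=1 fast=2: a[fast]=0, fast++
slow=1 fast=3: a[fast]=1≠0 swap→a[1]=1, slow++,fast++
slow=2 fast=4: a[fast]=0, fast++
slow=2 fast=5: a[fast]=0, fast++
slow=2 fast=6: a[fast]=0, fast++
slow=2 fast=7: a[fast]=0, fast++
slow=2 fast=8: a[fast]=6≠0 swap→a[2]=6, slow++,fast++
slow=3 fast=9: a[fast]=0, fast++
slow=3 fast=10: a[fast]=8≠0 swap→a[3]=8, slow++,fast++
slow=4 fast=11: a[fast]=0, fast++
slow=4 fast=12: a[fast]=0, fast++
slow=4 fast=13: a[fast]=0, fast++
slow=4 fast=14: a[fast]=0, fast++
slow=4 fast=15: a[fast]=2≠0 swap→a[4]=2, slow++,fast++
slow=5 fast=16: a[fast]=0, fast++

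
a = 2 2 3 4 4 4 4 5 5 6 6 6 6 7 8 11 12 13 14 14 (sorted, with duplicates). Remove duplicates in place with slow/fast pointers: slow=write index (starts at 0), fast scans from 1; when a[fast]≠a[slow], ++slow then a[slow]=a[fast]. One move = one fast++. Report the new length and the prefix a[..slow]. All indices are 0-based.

length 11; prefix = [2, 3, 4, 5, 6, 7, 8, 11, 12, 13, 14]

(s=0,f=1) a[fast]=2=a[slow] dup → fast++
(s=0,f=2) a[fast]=3≠a[slow]=2 write a[1]=3 → slow++,fast++
(s=1,f=3) a[fast]=4≠a[slow]=3 write a[2]=4 → slow++,fast++
(s=2,f=4) a[fast]=4=a[slow] dup → fast++
(s=2,f=5) a[fast]=4=a[slow] dup → fast++
(s=2,f=6) a[fast]=4=a[slow] dup → fast++
(s=2,f=7) a[fast]=5≠a[slow]=4 write a[3]=5 → slow++,fast++
(s=3,f=8) a[fast]=5=a[slow] dup → fast++
(s=3,f=9) a[fast]=6≠a[slow]=5 write a[4]=6 → slow++,fast++
(s=4,f=10) a[fast]=6=a[slow] dup → fast++
(s=4,f=11) a[fast]=6=a[slow] dup → fast++
(s=4,f=12) a[fast]=6=a[slow] dup → fast++
(s=4,f=13) a[fast]=7≠a[slow]=6 write a[5]=7 → slow++,fast++
(s=5,f=14) a[fast]=8≠a[slow]=7 write a[6]=8 → slow++,fast++
(s=6,f=15) a[fast]=11≠a[slow]=8 write a[7]=11 → slow++,fast++
(s=7,f=16) a[fast]=12≠a[slow]=11 write a[8]=12 → slow++,fast++
(s=8,f=17) a[fast]=13≠a[slow]=12 write a[9]=13 → slow++,fast++
(s=9,f=18) a[fast]=14≠a[slow]=13 write a[10]=14 → slow++,fast++
(s=10,f=19) a[fast]=14=a[slow] dup → fast++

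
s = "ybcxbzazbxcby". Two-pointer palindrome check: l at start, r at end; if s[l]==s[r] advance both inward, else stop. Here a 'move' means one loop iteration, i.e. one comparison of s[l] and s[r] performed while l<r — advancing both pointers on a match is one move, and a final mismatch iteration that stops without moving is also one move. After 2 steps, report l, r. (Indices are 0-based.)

[0,12] 'y'=='y' → l++,r--
[1,11] 'b'=='b' → l++,r--

l=2, r=10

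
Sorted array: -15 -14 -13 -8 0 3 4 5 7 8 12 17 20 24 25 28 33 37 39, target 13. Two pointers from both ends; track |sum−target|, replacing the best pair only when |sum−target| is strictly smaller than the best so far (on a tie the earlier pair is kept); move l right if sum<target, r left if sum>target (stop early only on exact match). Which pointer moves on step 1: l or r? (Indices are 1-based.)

[1,19] -15+39=24 d=11 * → r--

r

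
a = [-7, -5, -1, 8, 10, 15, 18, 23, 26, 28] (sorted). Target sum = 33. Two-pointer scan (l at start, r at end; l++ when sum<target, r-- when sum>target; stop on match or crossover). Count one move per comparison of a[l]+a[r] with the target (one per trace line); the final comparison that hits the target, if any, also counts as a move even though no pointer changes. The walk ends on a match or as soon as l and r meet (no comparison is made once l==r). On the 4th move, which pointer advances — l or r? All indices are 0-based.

l=0 r=9: -7+28=21 <33, l++
l=1 r=9: -5+28=23 <33, l++
l=2 r=9: -1+28=27 <33, l++
l=3 r=9: 8+28=36 >33, r--

r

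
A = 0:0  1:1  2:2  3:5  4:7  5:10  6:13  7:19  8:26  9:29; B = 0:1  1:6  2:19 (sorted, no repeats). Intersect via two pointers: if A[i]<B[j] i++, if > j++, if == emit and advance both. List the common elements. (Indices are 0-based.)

intersection = [1, 19]

i=0 j=0: 0<1, i++
i=1 j=0: 1==1 emit, i++,j++
i=2 j=1: 2<6, i++
i=3 j=1: 5<6, i++
i=4 j=1: 7>6, j++
i=4 j=2: 7<19, i++
i=5 j=2: 10<19, i++
i=6 j=2: 13<19, i++
i=7 j=2: 19==19 emit, i++,j++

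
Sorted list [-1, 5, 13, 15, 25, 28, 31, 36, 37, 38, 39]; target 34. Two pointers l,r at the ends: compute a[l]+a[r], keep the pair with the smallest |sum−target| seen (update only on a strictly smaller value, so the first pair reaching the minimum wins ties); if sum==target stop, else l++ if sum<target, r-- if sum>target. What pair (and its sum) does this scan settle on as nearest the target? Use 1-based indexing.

pair (-1, 36) with sum 35 (|Δ|=1)

l=1 r=11: -1+39=38 d=4 *, r--
l=1 r=10: -1+38=37 d=3 *, r--
l=1 r=9: -1+37=36 d=2 *, r--
l=1 r=8: -1+36=35 d=1 *, r--
l=1 r=7: -1+31=30 d=4, l++
l=2 r=7: 5+31=36 d=2, r--
l=2 r=6: 5+28=33 d=1, l++
l=3 r=6: 13+28=41 d=7, r--
l=3 r=5: 13+25=38 d=4, r--
l=3 r=4: 13+15=28 d=6, l++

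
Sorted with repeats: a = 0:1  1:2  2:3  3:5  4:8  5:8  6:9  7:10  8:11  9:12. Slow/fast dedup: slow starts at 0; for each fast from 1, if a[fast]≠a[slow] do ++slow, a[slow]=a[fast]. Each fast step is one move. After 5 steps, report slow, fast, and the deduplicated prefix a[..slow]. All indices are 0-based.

slow=0 fast=1: a[fast]=2≠a[slow]=1 write a[1]=2, slow++,fast++
slow=1 fast=2: a[fast]=3≠a[slow]=2 write a[2]=3, slow++,fast++
slow=2 fast=3: a[fast]=5≠a[slow]=3 write a[3]=5, slow++,fast++
slow=3 fast=4: a[fast]=8≠a[slow]=5 write a[4]=8, slow++,fast++
slow=4 fast=5: a[fast]=8=a[slow] dup, fast++

slow=4, fast=6, prefix=[1, 2, 3, 5, 8]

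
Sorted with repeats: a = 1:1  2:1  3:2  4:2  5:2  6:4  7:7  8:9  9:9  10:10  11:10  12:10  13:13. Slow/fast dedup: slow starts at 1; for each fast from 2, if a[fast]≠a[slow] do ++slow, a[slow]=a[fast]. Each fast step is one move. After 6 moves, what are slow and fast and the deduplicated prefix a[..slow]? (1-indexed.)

slow=1 fast=2: a[fast]=1=a[slow] dup, fast++
slow=1 fast=3: a[fast]=2≠a[slow]=1 write a[2]=2, slow++,fast++
slow=2 fast=4: a[fast]=2=a[slow] dup, fast++
slow=2 fast=5: a[fast]=2=a[slow] dup, fast++
slow=2 fast=6: a[fast]=4≠a[slow]=2 write a[3]=4, slow++,fast++
slow=3 fast=7: a[fast]=7≠a[slow]=4 write a[4]=7, slow++,fast++

slow=4, fast=8, prefix=[1, 2, 4, 7]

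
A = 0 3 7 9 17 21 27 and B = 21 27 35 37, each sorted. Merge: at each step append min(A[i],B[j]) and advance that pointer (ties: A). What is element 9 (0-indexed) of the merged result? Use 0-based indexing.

i=0 j=0: A[i]=0<=B[j]=21 take 0, i++
i=1 j=0: A[i]=3<=B[j]=21 take 3, i++
i=2 j=0: A[i]=7<=B[j]=21 take 7, i++
i=3 j=0: A[i]=9<=B[j]=21 take 9, i++
i=4 j=0: A[i]=17<=B[j]=21 take 17, i++
i=5 j=0: A[i]=21<=B[j]=21 take 21, i++
i=6 j=0: A[i]=27>B[j]=21 take 21, j++
i=6 j=1: A[i]=27<=B[j]=27 take 27, i++
i=7 j=1: A done, take B[j]=27, j++
i=7 j=2: A done, take B[j]=35, j++
i=7 j=3: A done, take B[j]=37, j++

merged[9] = 35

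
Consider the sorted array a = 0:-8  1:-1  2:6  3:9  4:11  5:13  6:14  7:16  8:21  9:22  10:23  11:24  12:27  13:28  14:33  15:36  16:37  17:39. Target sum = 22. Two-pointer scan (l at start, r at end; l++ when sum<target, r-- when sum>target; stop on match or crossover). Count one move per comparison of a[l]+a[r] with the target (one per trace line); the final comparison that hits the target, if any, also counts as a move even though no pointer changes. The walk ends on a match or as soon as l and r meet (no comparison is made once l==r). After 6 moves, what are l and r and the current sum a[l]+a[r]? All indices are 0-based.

l=1, r=12, sum=26

[0,17] -8+39=31 >22 → r--
[0,16] -8+37=29 >22 → r--
[0,15] -8+36=28 >22 → r--
[0,14] -8+33=25 >22 → r--
[0,13] -8+28=20 <22 → l++
[1,13] -1+28=27 >22 → r--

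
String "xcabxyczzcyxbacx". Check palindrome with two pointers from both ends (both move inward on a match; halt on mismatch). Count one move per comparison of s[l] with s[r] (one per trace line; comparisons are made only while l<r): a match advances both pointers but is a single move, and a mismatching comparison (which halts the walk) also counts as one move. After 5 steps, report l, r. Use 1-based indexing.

l=6, r=11

l=1 r=16: 'x'=='x', l++,r--
l=2 r=15: 'c'=='c', l++,r--
l=3 r=14: 'a'=='a', l++,r--
l=4 r=13: 'b'=='b', l++,r--
l=5 r=12: 'x'=='x', l++,r--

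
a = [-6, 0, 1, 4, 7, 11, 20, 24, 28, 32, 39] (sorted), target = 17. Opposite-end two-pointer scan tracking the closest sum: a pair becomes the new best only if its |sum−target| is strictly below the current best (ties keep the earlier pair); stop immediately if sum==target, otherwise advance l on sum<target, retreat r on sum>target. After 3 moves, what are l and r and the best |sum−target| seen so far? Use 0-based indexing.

l=0, r=7, best |Δ|=5

[0,10] -6+39=33 d=16 * → r--
[0,9] -6+32=26 d=9 * → r--
[0,8] -6+28=22 d=5 * → r--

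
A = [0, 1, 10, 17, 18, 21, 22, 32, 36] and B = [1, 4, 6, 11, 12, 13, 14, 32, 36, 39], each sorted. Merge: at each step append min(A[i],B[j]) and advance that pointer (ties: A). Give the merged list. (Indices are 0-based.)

i=0 j=0: A[i]=0<=B[j]=1 take 0, i++
i=1 j=0: A[i]=1<=B[j]=1 take 1, i++
i=2 j=0: A[i]=10>B[j]=1 take 1, j++
i=2 j=1: A[i]=10>B[j]=4 take 4, j++
i=2 j=2: A[i]=10>B[j]=6 take 6, j++
i=2 j=3: A[i]=10<=B[j]=11 take 10, i++
i=3 j=3: A[i]=17>B[j]=11 take 11, j++
i=3 j=4: A[i]=17>B[j]=12 take 12, j++
i=3 j=5: A[i]=17>B[j]=13 take 13, j++
i=3 j=6: A[i]=17>B[j]=14 take 14, j++
i=3 j=7: A[i]=17<=B[j]=32 take 17, i++
i=4 j=7: A[i]=18<=B[j]=32 take 18, i++
i=5 j=7: A[i]=21<=B[j]=32 take 21, i++
i=6 j=7: A[i]=22<=B[j]=32 take 22, i++
i=7 j=7: A[i]=32<=B[j]=32 take 32, i++
i=8 j=7: A[i]=36>B[j]=32 take 32, j++
i=8 j=8: A[i]=36<=B[j]=36 take 36, i++
i=9 j=8: A done, take B[j]=36, j++
i=9 j=9: A done, take B[j]=39, j++

[0, 1, 1, 4, 6, 10, 11, 12, 13, 14, 17, 18, 21, 22, 32, 32, 36, 36, 39]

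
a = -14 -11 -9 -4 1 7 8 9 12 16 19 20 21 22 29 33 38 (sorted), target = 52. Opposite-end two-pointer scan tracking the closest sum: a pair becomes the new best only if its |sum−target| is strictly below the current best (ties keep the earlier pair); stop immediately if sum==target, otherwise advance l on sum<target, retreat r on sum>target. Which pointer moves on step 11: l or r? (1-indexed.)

[1,17] -14+38=24 d=28 * → l++
[2,17] -11+38=27 d=25 * → l++
[3,17] -9+38=29 d=23 * → l++
[4,17] -4+38=34 d=18 * → l++
[5,17] 1+38=39 d=13 * → l++
[6,17] 7+38=45 d=7 * → l++
[7,17] 8+38=46 d=6 * → l++
[8,17] 9+38=47 d=5 * → l++
[9,17] 12+38=50 d=2 * → l++
[10,17] 16+38=54 d=2 → r--
[10,16] 16+33=49 d=3 → l++

l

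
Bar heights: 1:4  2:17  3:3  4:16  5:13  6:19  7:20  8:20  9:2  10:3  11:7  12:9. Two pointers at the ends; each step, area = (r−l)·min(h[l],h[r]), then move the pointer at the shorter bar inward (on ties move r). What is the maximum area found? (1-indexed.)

l=1 r=12: min(4,9)*11=44 best=44 *, l++
l=2 r=12: min(17,9)*10=90 best=90 *, r--
l=2 r=11: min(17,7)*9=63 best=90, r--
l=2 r=10: min(17,3)*8=24 best=90, r--
l=2 r=9: min(17,2)*7=14 best=90, r--
l=2 r=8: min(17,20)*6=102 best=102 *, l++
l=3 r=8: min(3,20)*5=15 best=102, l++
l=4 r=8: min(16,20)*4=64 best=102, l++
l=5 r=8: min(13,20)*3=39 best=102, l++
l=6 r=8: min(19,20)*2=38 best=102, l++
l=7 r=8: min(20,20)*1=20 best=102, r--

max area = 102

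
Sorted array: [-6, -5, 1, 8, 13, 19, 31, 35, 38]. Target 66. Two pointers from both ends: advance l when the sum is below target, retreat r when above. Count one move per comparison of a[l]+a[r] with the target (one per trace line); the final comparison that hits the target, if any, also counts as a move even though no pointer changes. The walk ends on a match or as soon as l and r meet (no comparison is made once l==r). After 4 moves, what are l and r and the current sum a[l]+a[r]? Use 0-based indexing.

l=4, r=8, sum=51

[0,8] -6+38=32 <66 → l++
[1,8] -5+38=33 <66 → l++
[2,8] 1+38=39 <66 → l++
[3,8] 8+38=46 <66 → l++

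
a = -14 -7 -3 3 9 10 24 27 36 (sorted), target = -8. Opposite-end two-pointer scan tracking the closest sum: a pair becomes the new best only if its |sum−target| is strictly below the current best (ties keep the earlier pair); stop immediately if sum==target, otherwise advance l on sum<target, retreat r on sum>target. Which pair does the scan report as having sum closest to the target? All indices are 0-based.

l=0 r=8: -14+36=22 d=30 *, r--
l=0 r=7: -14+27=13 d=21 *, r--
l=0 r=6: -14+24=10 d=18 *, r--
l=0 r=5: -14+10=-4 d=4 *, r--
l=0 r=4: -14+9=-5 d=3 *, r--
l=0 r=3: -14+3=-11 d=3, l++
l=1 r=3: -7+3=-4 d=4, r--
l=1 r=2: -7+-3=-10 d=2 *, l++

pair (-7, -3) with sum -10 (|Δ|=2)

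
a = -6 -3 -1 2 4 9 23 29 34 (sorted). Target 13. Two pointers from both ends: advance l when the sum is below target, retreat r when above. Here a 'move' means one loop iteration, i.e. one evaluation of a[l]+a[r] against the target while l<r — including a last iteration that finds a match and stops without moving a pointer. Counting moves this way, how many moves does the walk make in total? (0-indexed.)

8 moves

[0,8] -6+34=28 >13 → r--
[0,7] -6+29=23 >13 → r--
[0,6] -6+23=17 >13 → r--
[0,5] -6+9=3 <13 → l++
[1,5] -3+9=6 <13 → l++
[2,5] -1+9=8 <13 → l++
[3,5] 2+9=11 <13 → l++
[4,5] 4+9=13 → found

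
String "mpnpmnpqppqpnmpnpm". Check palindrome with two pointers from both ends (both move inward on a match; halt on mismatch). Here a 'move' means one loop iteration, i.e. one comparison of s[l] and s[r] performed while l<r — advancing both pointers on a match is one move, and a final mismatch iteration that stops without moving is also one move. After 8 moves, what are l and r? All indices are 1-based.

l=9, r=10

[1,18] 'm'=='m' → l++,r--
[2,17] 'p'=='p' → l++,r--
[3,16] 'n'=='n' → l++,r--
[4,15] 'p'=='p' → l++,r--
[5,14] 'm'=='m' → l++,r--
[6,13] 'n'=='n' → l++,r--
[7,12] 'p'=='p' → l++,r--
[8,11] 'q'=='q' → l++,r--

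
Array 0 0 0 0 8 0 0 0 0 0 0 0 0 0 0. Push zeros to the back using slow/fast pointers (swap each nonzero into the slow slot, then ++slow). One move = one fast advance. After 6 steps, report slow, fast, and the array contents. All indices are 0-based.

slow=1, fast=6, a=[8, 0, 0, 0, 0, 0, 0, 0, 0, 0, 0, 0, 0, 0, 0]

slow=0 fast=0: a[fast]=0, fast++
slow=0 fast=1: a[fast]=0, fast++
slow=0 fast=2: a[fast]=0, fast++
slow=0 fast=3: a[fast]=0, fast++
slow=0 fast=4: a[fast]=8≠0 swap→a[0]=8, slow++,fast++
slow=1 fast=5: a[fast]=0, fast++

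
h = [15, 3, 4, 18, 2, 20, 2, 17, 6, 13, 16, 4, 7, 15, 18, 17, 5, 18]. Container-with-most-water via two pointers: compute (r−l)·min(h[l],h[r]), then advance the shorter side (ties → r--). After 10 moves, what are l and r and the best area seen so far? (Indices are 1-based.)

l=4, r=11, best area=255

[1,18] min(15,18)*17=255 best=255 * → l++
[2,18] min(3,18)*16=48 best=255 → l++
[3,18] min(4,18)*15=60 best=255 → l++
[4,18] min(18,18)*14=252 best=255 → r--
[4,17] min(18,5)*13=65 best=255 → r--
[4,16] min(18,17)*12=204 best=255 → r--
[4,15] min(18,18)*11=198 best=255 → r--
[4,14] min(18,15)*10=150 best=255 → r--
[4,13] min(18,7)*9=63 best=255 → r--
[4,12] min(18,4)*8=32 best=255 → r--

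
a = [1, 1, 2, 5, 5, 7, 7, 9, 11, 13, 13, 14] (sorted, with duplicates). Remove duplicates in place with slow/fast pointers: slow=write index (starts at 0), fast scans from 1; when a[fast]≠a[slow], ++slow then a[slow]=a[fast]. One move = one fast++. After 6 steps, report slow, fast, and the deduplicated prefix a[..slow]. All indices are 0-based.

slow=3, fast=7, prefix=[1, 2, 5, 7]

slow=0 fast=1: a[fast]=1=a[slow] dup, fast++
slow=0 fast=2: a[fast]=2≠a[slow]=1 write a[1]=2, slow++,fast++
slow=1 fast=3: a[fast]=5≠a[slow]=2 write a[2]=5, slow++,fast++
slow=2 fast=4: a[fast]=5=a[slow] dup, fast++
slow=2 fast=5: a[fast]=7≠a[slow]=5 write a[3]=7, slow++,fast++
slow=3 fast=6: a[fast]=7=a[slow] dup, fast++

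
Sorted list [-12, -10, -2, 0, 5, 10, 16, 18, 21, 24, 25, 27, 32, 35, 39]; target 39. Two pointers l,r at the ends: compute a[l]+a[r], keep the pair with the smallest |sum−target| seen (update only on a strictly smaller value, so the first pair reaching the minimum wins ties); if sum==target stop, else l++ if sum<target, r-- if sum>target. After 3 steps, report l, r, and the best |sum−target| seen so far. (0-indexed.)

l=3, r=14, best |Δ|=2

l=0 r=14: -12+39=27 d=12 *, l++
l=1 r=14: -10+39=29 d=10 *, l++
l=2 r=14: -2+39=37 d=2 *, l++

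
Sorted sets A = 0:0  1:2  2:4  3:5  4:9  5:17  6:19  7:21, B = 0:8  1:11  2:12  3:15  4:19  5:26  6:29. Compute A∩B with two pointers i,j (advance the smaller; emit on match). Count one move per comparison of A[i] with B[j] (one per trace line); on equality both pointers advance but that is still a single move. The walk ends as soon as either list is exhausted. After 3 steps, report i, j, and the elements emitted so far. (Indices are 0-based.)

i=3, j=0, emitted=[]

[i=0,j=0] 0<8 → i++
[i=1,j=0] 2<8 → i++
[i=2,j=0] 4<8 → i++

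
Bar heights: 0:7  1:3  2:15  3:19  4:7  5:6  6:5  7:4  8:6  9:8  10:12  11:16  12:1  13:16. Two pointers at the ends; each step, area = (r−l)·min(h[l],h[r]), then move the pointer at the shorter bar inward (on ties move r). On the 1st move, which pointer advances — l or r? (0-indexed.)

[0,13] min(7,16)*13=91 best=91 * → l++

l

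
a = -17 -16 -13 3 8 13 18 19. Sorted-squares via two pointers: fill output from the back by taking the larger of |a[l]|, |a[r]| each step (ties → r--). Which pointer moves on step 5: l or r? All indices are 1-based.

[1,8] |-17|<=|19| out[8]=361 → r--
[1,7] |-17|<=|18| out[7]=324 → r--
[1,6] |-17|>|13| out[6]=289 → l++
[2,6] |-16|>|13| out[5]=256 → l++
[3,6] |-13|<=|13| out[4]=169 → r--

r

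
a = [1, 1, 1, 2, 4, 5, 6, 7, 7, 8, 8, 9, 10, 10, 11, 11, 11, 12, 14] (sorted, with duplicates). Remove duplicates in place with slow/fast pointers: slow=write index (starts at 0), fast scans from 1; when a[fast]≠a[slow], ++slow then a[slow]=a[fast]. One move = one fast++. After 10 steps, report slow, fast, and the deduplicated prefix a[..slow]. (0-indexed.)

(s=0,f=1) a[fast]=1=a[slow] dup → fast++
(s=0,f=2) a[fast]=1=a[slow] dup → fast++
(s=0,f=3) a[fast]=2≠a[slow]=1 write a[1]=2 → slow++,fast++
(s=1,f=4) a[fast]=4≠a[slow]=2 write a[2]=4 → slow++,fast++
(s=2,f=5) a[fast]=5≠a[slow]=4 write a[3]=5 → slow++,fast++
(s=3,f=6) a[fast]=6≠a[slow]=5 write a[4]=6 → slow++,fast++
(s=4,f=7) a[fast]=7≠a[slow]=6 write a[5]=7 → slow++,fast++
(s=5,f=8) a[fast]=7=a[slow] dup → fast++
(s=5,f=9) a[fast]=8≠a[slow]=7 write a[6]=8 → slow++,fast++
(s=6,f=10) a[fast]=8=a[slow] dup → fast++

slow=6, fast=11, prefix=[1, 2, 4, 5, 6, 7, 8]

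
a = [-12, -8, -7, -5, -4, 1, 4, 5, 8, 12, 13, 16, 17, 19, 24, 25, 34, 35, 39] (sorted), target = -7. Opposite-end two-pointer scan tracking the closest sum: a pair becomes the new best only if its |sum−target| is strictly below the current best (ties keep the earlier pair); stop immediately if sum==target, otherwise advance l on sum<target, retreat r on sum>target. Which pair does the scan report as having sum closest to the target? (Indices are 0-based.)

[0,18] -12+39=27 d=34 * → r--
[0,17] -12+35=23 d=30 * → r--
[0,16] -12+34=22 d=29 * → r--
[0,15] -12+25=13 d=20 * → r--
[0,14] -12+24=12 d=19 * → r--
[0,13] -12+19=7 d=14 * → r--
[0,12] -12+17=5 d=12 * → r--
[0,11] -12+16=4 d=11 * → r--
[0,10] -12+13=1 d=8 * → r--
[0,9] -12+12=0 d=7 * → r--
[0,8] -12+8=-4 d=3 * → r--
[0,7] -12+5=-7 d=0 * → stop

pair (-12, 5) with sum -7 (|Δ|=0)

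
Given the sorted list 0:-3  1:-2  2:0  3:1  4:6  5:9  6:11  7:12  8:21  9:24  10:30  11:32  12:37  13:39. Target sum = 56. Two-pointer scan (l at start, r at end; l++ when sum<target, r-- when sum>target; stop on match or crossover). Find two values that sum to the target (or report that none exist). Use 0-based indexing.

(24, 32)

[0,13] -3+39=36 <56 → l++
[1,13] -2+39=37 <56 → l++
[2,13] 0+39=39 <56 → l++
[3,13] 1+39=40 <56 → l++
[4,13] 6+39=45 <56 → l++
[5,13] 9+39=48 <56 → l++
[6,13] 11+39=50 <56 → l++
[7,13] 12+39=51 <56 → l++
[8,13] 21+39=60 >56 → r--
[8,12] 21+37=58 >56 → r--
[8,11] 21+32=53 <56 → l++
[9,11] 24+32=56 → found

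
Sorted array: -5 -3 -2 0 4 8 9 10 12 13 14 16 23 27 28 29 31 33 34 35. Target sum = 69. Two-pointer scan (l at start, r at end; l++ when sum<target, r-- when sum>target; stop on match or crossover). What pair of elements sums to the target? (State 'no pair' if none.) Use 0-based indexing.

l=0 r=19: -5+35=30 <69, l++
l=1 r=19: -3+35=32 <69, l++
l=2 r=19: -2+35=33 <69, l++
l=3 r=19: 0+35=35 <69, l++
l=4 r=19: 4+35=39 <69, l++
l=5 r=19: 8+35=43 <69, l++
l=6 r=19: 9+35=44 <69, l++
l=7 r=19: 10+35=45 <69, l++
l=8 r=19: 12+35=47 <69, l++
l=9 r=19: 13+35=48 <69, l++
l=10 r=19: 14+35=49 <69, l++
l=11 r=19: 16+35=51 <69, l++
l=12 r=19: 23+35=58 <69, l++
l=13 r=19: 27+35=62 <69, l++
l=14 r=19: 28+35=63 <69, l++
l=15 r=19: 29+35=64 <69, l++
l=16 r=19: 31+35=66 <69, l++
l=17 r=19: 33+35=68 <69, l++
l=18 r=19: 34+35=69, found

(34, 35)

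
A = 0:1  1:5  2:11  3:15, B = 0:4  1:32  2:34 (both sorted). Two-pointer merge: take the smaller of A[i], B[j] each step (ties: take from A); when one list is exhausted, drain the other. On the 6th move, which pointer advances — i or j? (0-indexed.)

i=0 j=0: A[i]=1<=B[j]=4 take 1, i++
i=1 j=0: A[i]=5>B[j]=4 take 4, j++
i=1 j=1: A[i]=5<=B[j]=32 take 5, i++
i=2 j=1: A[i]=11<=B[j]=32 take 11, i++
i=3 j=1: A[i]=15<=B[j]=32 take 15, i++
i=4 j=1: A done, take B[j]=32, j++

j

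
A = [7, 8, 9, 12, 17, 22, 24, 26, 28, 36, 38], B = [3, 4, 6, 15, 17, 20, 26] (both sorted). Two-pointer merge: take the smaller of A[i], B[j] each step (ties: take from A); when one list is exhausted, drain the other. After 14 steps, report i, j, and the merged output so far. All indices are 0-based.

i=8, j=6, merged so far=[3, 4, 6, 7, 8, 9, 12, 15, 17, 17, 20, 22, 24, 26]

i=0 j=0: A[i]=7>B[j]=3 take 3, j++
i=0 j=1: A[i]=7>B[j]=4 take 4, j++
i=0 j=2: A[i]=7>B[j]=6 take 6, j++
i=0 j=3: A[i]=7<=B[j]=15 take 7, i++
i=1 j=3: A[i]=8<=B[j]=15 take 8, i++
i=2 j=3: A[i]=9<=B[j]=15 take 9, i++
i=3 j=3: A[i]=12<=B[j]=15 take 12, i++
i=4 j=3: A[i]=17>B[j]=15 take 15, j++
i=4 j=4: A[i]=17<=B[j]=17 take 17, i++
i=5 j=4: A[i]=22>B[j]=17 take 17, j++
i=5 j=5: A[i]=22>B[j]=20 take 20, j++
i=5 j=6: A[i]=22<=B[j]=26 take 22, i++
i=6 j=6: A[i]=24<=B[j]=26 take 24, i++
i=7 j=6: A[i]=26<=B[j]=26 take 26, i++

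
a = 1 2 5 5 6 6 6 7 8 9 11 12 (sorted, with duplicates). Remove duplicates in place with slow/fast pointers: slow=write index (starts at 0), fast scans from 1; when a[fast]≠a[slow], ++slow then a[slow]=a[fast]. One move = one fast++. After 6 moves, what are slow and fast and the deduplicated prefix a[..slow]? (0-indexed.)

slow=0 fast=1: a[fast]=2≠a[slow]=1 write a[1]=2, slow++,fast++
slow=1 fast=2: a[fast]=5≠a[slow]=2 write a[2]=5, slow++,fast++
slow=2 fast=3: a[fast]=5=a[slow] dup, fast++
slow=2 fast=4: a[fast]=6≠a[slow]=5 write a[3]=6, slow++,fast++
slow=3 fast=5: a[fast]=6=a[slow] dup, fast++
slow=3 fast=6: a[fast]=6=a[slow] dup, fast++

slow=3, fast=7, prefix=[1, 2, 5, 6]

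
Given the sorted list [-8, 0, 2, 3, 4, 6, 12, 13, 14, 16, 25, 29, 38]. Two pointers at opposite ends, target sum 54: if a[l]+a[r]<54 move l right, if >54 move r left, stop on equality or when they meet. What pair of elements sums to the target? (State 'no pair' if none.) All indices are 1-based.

l=1 r=13: -8+38=30 <54, l++
l=2 r=13: 0+38=38 <54, l++
l=3 r=13: 2+38=40 <54, l++
l=4 r=13: 3+38=41 <54, l++
l=5 r=13: 4+38=42 <54, l++
l=6 r=13: 6+38=44 <54, l++
l=7 r=13: 12+38=50 <54, l++
l=8 r=13: 13+38=51 <54, l++
l=9 r=13: 14+38=52 <54, l++
l=10 r=13: 16+38=54, found

(16, 38)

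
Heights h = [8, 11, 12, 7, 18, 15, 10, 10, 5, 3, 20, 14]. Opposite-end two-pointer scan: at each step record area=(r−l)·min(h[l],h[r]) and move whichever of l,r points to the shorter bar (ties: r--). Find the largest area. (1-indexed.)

l=1 r=12: min(8,14)*11=88 best=88 *, l++
l=2 r=12: min(11,14)*10=110 best=110 *, l++
l=3 r=12: min(12,14)*9=108 best=110, l++
l=4 r=12: min(7,14)*8=56 best=110, l++
l=5 r=12: min(18,14)*7=98 best=110, r--
l=5 r=11: min(18,20)*6=108 best=110, l++
l=6 r=11: min(15,20)*5=75 best=110, l++
l=7 r=11: min(10,20)*4=40 best=110, l++
l=8 r=11: min(10,20)*3=30 best=110, l++
l=9 r=11: min(5,20)*2=10 best=110, l++
l=10 r=11: min(3,20)*1=3 best=110, l++

max area = 110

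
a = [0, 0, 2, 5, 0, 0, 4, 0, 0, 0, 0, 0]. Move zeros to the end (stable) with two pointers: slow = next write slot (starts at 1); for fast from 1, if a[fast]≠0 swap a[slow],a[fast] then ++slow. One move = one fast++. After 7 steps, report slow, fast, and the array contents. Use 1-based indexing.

slow=4, fast=8, a=[2, 5, 4, 0, 0, 0, 0, 0, 0, 0, 0, 0]

(s=1,f=1) a[fast]=0 → fast++
(s=1,f=2) a[fast]=0 → fast++
(s=1,f=3) a[fast]=2≠0 swap→a[1]=2 → slow++,fast++
(s=2,f=4) a[fast]=5≠0 swap→a[2]=5 → slow++,fast++
(s=3,f=5) a[fast]=0 → fast++
(s=3,f=6) a[fast]=0 → fast++
(s=3,f=7) a[fast]=4≠0 swap→a[3]=4 → slow++,fast++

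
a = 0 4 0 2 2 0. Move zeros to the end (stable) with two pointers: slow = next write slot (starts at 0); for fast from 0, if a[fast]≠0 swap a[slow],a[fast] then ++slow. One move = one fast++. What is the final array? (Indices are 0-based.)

slow=0 fast=0: a[fast]=0, fast++
slow=0 fast=1: a[fast]=4≠0 swap→a[0]=4, slow++,fast++
slow=1 fast=2: a[fast]=0, fast++
slow=1 fast=3: a[fast]=2≠0 swap→a[1]=2, slow++,fast++
slow=2 fast=4: a[fast]=2≠0 swap→a[2]=2, slow++,fast++
slow=3 fast=5: a[fast]=0, fast++

[4, 2, 2, 0, 0, 0]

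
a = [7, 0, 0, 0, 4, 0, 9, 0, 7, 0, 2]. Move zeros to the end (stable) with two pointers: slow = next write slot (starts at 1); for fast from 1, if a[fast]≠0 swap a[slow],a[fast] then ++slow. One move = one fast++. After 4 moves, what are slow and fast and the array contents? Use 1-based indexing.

slow=2, fast=5, a=[7, 0, 0, 0, 4, 0, 9, 0, 7, 0, 2]

slow=1 fast=1: a[fast]=7≠0 swap→a[1]=7, slow++,fast++
slow=2 fast=2: a[fast]=0, fast++
slow=2 fast=3: a[fast]=0, fast++
slow=2 fast=4: a[fast]=0, fast++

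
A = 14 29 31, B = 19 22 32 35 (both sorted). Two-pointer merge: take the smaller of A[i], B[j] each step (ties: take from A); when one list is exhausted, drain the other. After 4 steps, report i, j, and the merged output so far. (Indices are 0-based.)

i=2, j=2, merged so far=[14, 19, 22, 29]

[i=0,j=0] A[i]=14<=B[j]=19 take 14 → i++
[i=1,j=0] A[i]=29>B[j]=19 take 19 → j++
[i=1,j=1] A[i]=29>B[j]=22 take 22 → j++
[i=1,j=2] A[i]=29<=B[j]=32 take 29 → i++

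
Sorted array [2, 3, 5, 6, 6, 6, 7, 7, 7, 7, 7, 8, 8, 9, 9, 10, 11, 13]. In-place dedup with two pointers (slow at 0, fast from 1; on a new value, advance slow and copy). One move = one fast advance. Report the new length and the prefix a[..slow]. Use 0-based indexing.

(s=0,f=1) a[fast]=3≠a[slow]=2 write a[1]=3 → slow++,fast++
(s=1,f=2) a[fast]=5≠a[slow]=3 write a[2]=5 → slow++,fast++
(s=2,f=3) a[fast]=6≠a[slow]=5 write a[3]=6 → slow++,fast++
(s=3,f=4) a[fast]=6=a[slow] dup → fast++
(s=3,f=5) a[fast]=6=a[slow] dup → fast++
(s=3,f=6) a[fast]=7≠a[slow]=6 write a[4]=7 → slow++,fast++
(s=4,f=7) a[fast]=7=a[slow] dup → fast++
(s=4,f=8) a[fast]=7=a[slow] dup → fast++
(s=4,f=9) a[fast]=7=a[slow] dup → fast++
(s=4,f=10) a[fast]=7=a[slow] dup → fast++
(s=4,f=11) a[fast]=8≠a[slow]=7 write a[5]=8 → slow++,fast++
(s=5,f=12) a[fast]=8=a[slow] dup → fast++
(s=5,f=13) a[fast]=9≠a[slow]=8 write a[6]=9 → slow++,fast++
(s=6,f=14) a[fast]=9=a[slow] dup → fast++
(s=6,f=15) a[fast]=10≠a[slow]=9 write a[7]=10 → slow++,fast++
(s=7,f=16) a[fast]=11≠a[slow]=10 write a[8]=11 → slow++,fast++
(s=8,f=17) a[fast]=13≠a[slow]=11 write a[9]=13 → slow++,fast++

length 10; prefix = [2, 3, 5, 6, 7, 8, 9, 10, 11, 13]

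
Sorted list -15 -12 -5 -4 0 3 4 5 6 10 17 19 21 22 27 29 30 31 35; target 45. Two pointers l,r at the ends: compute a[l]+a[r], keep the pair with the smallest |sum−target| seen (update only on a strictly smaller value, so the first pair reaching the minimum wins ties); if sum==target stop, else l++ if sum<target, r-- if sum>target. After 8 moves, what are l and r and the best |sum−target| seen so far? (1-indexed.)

l=9, r=19, best |Δ|=5

l=1 r=19: -15+35=20 d=25 *, l++
l=2 r=19: -12+35=23 d=22 *, l++
l=3 r=19: -5+35=30 d=15 *, l++
l=4 r=19: -4+35=31 d=14 *, l++
l=5 r=19: 0+35=35 d=10 *, l++
l=6 r=19: 3+35=38 d=7 *, l++
l=7 r=19: 4+35=39 d=6 *, l++
l=8 r=19: 5+35=40 d=5 *, l++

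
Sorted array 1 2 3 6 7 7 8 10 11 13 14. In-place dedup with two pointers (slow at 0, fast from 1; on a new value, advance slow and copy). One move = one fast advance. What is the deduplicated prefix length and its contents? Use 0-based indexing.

(s=0,f=1) a[fast]=2≠a[slow]=1 write a[1]=2 → slow++,fast++
(s=1,f=2) a[fast]=3≠a[slow]=2 write a[2]=3 → slow++,fast++
(s=2,f=3) a[fast]=6≠a[slow]=3 write a[3]=6 → slow++,fast++
(s=3,f=4) a[fast]=7≠a[slow]=6 write a[4]=7 → slow++,fast++
(s=4,f=5) a[fast]=7=a[slow] dup → fast++
(s=4,f=6) a[fast]=8≠a[slow]=7 write a[5]=8 → slow++,fast++
(s=5,f=7) a[fast]=10≠a[slow]=8 write a[6]=10 → slow++,fast++
(s=6,f=8) a[fast]=11≠a[slow]=10 write a[7]=11 → slow++,fast++
(s=7,f=9) a[fast]=13≠a[slow]=11 write a[8]=13 → slow++,fast++
(s=8,f=10) a[fast]=14≠a[slow]=13 write a[9]=14 → slow++,fast++

length 10; prefix = [1, 2, 3, 6, 7, 8, 10, 11, 13, 14]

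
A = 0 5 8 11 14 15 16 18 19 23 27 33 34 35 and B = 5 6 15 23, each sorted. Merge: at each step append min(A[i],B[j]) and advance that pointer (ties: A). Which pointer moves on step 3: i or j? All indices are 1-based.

i=1 j=1: A[i]=0<=B[j]=5 take 0, i++
i=2 j=1: A[i]=5<=B[j]=5 take 5, i++
i=3 j=1: A[i]=8>B[j]=5 take 5, j++

j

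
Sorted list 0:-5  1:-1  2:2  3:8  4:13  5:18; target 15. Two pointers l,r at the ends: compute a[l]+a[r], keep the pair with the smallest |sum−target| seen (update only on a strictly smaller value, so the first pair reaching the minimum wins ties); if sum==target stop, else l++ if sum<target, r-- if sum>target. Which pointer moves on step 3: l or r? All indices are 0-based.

l=0 r=5: -5+18=13 d=2 *, l++
l=1 r=5: -1+18=17 d=2, r--
l=1 r=4: -1+13=12 d=3, l++

l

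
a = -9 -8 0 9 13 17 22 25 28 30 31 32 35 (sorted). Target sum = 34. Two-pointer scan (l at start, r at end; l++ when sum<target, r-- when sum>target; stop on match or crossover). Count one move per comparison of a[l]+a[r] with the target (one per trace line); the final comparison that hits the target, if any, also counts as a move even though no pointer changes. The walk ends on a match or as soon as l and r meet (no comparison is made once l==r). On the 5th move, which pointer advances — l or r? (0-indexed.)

[0,12] -9+35=26 <34 → l++
[1,12] -8+35=27 <34 → l++
[2,12] 0+35=35 >34 → r--
[2,11] 0+32=32 <34 → l++
[3,11] 9+32=41 >34 → r--

r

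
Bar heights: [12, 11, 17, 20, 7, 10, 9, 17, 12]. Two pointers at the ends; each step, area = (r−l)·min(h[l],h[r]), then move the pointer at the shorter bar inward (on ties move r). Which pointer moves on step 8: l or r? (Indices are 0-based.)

l=0 r=8: min(12,12)*8=96 best=96 *, r--
l=0 r=7: min(12,17)*7=84 best=96, l++
l=1 r=7: min(11,17)*6=66 best=96, l++
l=2 r=7: min(17,17)*5=85 best=96, r--
l=2 r=6: min(17,9)*4=36 best=96, r--
l=2 r=5: min(17,10)*3=30 best=96, r--
l=2 r=4: min(17,7)*2=14 best=96, r--
l=2 r=3: min(17,20)*1=17 best=96, l++

l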